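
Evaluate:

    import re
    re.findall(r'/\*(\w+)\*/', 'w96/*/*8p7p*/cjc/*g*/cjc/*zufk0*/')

['8p7p', 'g', 'zufk0']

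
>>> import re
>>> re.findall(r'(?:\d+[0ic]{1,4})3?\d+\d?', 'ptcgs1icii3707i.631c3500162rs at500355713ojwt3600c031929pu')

The pattern matches one or more of a digit, then 1 to 4 of one of [0ic] (non-capturing group); then optionally a literal '3', then one or more of a digit, then optionally a digit.
No capturing groups, so `findall` returns the 4 full match strings.

['1icii3707', '631c3500162', '500355713', '3600c031929']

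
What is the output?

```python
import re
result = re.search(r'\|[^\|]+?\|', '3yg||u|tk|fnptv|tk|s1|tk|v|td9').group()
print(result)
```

The match spans [4:7] → '|u|'.

|u|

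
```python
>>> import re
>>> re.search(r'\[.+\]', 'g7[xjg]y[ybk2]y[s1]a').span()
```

(2, 19)

Unlike `match`, `search` isn't anchored — it looks for the pattern anywhere in the string.
The match spans [2:19] → '[xjg]y[ybk2]y[s1]'.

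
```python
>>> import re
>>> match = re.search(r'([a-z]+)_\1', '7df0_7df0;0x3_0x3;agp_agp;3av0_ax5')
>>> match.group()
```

After group 1 captures some text, `\1` only succeeds where that same text appears again.
`re.search` tries every starting position until one works.
The match spans [18:25] → 'agp_agp'.
Captured: group 1 = 'agp'.

'agp_agp'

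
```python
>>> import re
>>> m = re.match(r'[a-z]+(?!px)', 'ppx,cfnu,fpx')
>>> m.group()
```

'ppx'

The negative lookaround is zero-width — it rules out positions where the adjacent text would match, without consuming anything.
With `match`, the pattern is implicitly anchored at the beginning.
The match spans [0:3] → 'ppx'.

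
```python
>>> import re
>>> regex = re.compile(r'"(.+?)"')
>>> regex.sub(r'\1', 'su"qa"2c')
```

'suqa2c'

Matches: at [2:6] → '"qa"'.
`\1` in the replacement pulls in group 1's text for each match.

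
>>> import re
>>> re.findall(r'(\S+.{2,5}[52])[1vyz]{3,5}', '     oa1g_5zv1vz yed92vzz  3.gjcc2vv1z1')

['oa1g_5zv1vz yed92', '3.gjcc2']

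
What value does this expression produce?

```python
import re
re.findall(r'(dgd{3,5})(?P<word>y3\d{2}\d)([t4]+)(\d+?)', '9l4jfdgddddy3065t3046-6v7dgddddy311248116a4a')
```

[('dgdddd', 'y3065', 't', '3'), ('dgdddd', 'y3112', '4', '8')]

This matches the literal 'dg', then 3 to 5 of a literal 'd' (captured); then the literal 'y3', then exactly 2 of a digit, then a digit (captured as 'word'); then one or more of one of [t4] (captured); then one or more of a digit (lazy) (captured).
A `+?`/`*?`/`{m,n}?` starts at its minimum and grows only as far as needed for what follows to match.
Matches: at [5:18] match 'dgddddy3065t3', groups = ('dgdddd', 'y3065', 't', '3'); at [25:38] match 'dgddddy311248', groups = ('dgdddd', 'y3112', '4', '8').
4 groups means each result is a tuple of 4 captured strings — 2 here.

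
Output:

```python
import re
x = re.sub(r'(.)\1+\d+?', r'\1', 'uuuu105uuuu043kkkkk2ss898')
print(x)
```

`\1` has to match the exact text group 1 already captured.
Matches: at [0:5] → 'uuuu1'; at [7:12] → 'uuuu0'; at [14:20] → 'kkkkk2'; at [20:23] → 'ss8'.
The replacement refers to a captured group, so each match is rewritten using its own captured text.

u05u43ks98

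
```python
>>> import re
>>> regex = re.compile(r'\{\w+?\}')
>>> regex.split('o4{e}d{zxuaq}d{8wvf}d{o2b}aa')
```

['o4', 'd', 'd', 'd', 'aa']

Matches to split on: at [2:5] → '{e}'; at [6:13] → '{zxuaq}'; at [14:20] → '{8wvf}'; at [21:26] → '{o2b}'.
The string is cut at each match, leaving 5 pieces.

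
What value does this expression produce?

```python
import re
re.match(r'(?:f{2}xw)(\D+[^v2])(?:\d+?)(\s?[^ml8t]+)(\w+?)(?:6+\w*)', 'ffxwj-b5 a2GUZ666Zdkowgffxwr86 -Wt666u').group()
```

`re.match` won't scan ahead — the pattern has to work from the very first character.
The match spans [0:30] → 'ffxwj-b5 a2GUZ666Zdkowgffxwr86'.

'ffxwj-b5 a2GUZ666Zdkowgffxwr86'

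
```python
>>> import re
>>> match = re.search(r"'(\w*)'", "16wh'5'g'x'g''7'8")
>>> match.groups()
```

('5',)

The match spans [4:7] → "'5'".
Captured: group 1 = '5'.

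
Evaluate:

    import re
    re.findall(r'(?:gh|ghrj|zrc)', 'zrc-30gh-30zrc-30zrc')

`findall` yields the raw match text (4 of them) because the pattern has no groups.

['zrc', 'gh', 'zrc', 'zrc']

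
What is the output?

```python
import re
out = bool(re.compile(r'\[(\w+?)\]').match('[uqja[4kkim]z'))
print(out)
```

`re.match` only tries the pattern at the start of the string.
Here the string doesn't start with a match, so the call returns None, and `bool(None)` is False.

False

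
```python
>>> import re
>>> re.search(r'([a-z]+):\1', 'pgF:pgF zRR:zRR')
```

None

After group 1 captures some text, `\1` only succeeds where that same text appears again.
Unlike `match`, `search` isn't anchored — it looks for the pattern anywhere in the string.
Here no position works, so the call returns None.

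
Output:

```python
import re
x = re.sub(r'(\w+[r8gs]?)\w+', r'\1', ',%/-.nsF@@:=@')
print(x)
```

This matches one or more of a word character, then optionally one of [r8gs] (captured); then one or more of a word character.
Matches: at [5:8] → 'nsF'.
Each match is replaced using the text its own group 1 captured.

,%/-.ns@@:=@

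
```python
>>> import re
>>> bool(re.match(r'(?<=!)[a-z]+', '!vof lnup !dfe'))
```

Because the assertion is zero-width, the text it checks is not consumed and won't appear in the result.
With `match`, the pattern is implicitly anchored at the beginning.
Here position 0 doesn't satisfy it, so the call returns None, and `bool(None)` is False.

False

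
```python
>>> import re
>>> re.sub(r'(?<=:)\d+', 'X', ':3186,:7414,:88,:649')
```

Because the assertion is zero-width, the text it checks is not consumed and won't appear in the result.
Every occurrence is swapped for 'X'.

':X,:X,:X,:X'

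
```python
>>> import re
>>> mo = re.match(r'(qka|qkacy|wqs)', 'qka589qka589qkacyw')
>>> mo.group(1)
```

'qka'

With `match`, the pattern is implicitly anchored at the beginning.
The match spans [0:3] → 'qka'.
Captured: group 1 = 'qka'.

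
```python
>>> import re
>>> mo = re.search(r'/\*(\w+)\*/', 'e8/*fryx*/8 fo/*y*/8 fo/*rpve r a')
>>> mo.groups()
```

The match spans [2:10] → '/*fryx*/'.
Captured: group 1 = 'fryx'.

('fryx',)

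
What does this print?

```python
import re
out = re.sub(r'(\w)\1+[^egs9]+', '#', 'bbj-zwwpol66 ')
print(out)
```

`\1` has to match the exact text group 1 already captured.
Matches: at [0:13] → 'bbj-zwwpol66 '.
Each match is replaced by '#'.

#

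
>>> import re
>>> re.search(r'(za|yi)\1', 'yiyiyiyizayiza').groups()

('yi',)

`\1` is not a pattern — it's the concrete string captured by group 1, re-applied verbatim.
Unlike `match`, `search` isn't anchored — it looks for the pattern anywhere in the string.
The match spans [0:4] → 'yiyi'.
Captured: group 1 = 'yi'.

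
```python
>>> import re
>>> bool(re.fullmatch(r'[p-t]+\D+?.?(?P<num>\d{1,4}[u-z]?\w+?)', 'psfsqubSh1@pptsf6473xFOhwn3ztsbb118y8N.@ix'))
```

False

`re.fullmatch` is like wrapping the pattern in `^…$` (in single-line mode).
Here the pattern can't cover the whole string, so the call returns None, and `bool(None)` is False.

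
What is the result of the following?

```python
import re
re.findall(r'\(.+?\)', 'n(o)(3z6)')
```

['(o)', '(3z6)']

Because the quantifier is non-greedy, it stops expanding at the earliest point where the rest of the pattern can succeed.
Since nothing is captured, `findall` lists the 2 matched substrings directly.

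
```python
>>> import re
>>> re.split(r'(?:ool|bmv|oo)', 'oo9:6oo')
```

['', '9:6', '']

Matches to split on: at [0:2] → 'oo'; at [5:7] → 'oo'.
The string is cut at each match, leaving 3 pieces.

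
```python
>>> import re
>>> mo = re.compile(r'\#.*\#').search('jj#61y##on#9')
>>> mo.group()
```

'#61y##on#'

`search` walks the string left to right and returns the first match it finds.
The match spans [2:11] → '#61y##on#'.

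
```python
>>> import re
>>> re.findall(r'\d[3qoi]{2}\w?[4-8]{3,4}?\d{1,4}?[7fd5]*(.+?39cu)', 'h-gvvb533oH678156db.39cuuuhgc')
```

With the lazy modifier that quantifier settles for the fewest repetitions that let the rest of the pattern succeed (the atoms after it are unaffected and can still be greedy).
`findall` collects group 1 from the one match (1 total).

['6db.39cu']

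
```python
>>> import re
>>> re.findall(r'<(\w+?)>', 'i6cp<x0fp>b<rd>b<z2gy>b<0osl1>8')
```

['x0fp', 'rd', 'z2gy', '0osl1']

Because there's exactly one group, `findall` drops the full match and keeps group 1 from each hit.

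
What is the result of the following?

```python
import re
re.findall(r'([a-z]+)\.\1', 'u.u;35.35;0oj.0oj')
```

['u']

`\1` is not a pattern — it's the concrete string captured by group 1, re-applied verbatim.
One capturing group, so `findall` returns just the captured substring from the one match — 1 in all.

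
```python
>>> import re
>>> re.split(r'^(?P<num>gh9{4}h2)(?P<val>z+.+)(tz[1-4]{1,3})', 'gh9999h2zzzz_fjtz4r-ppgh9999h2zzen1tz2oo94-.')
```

['', 'gh9999h2', 'zzzz_fjtz4r-ppgh9999h2zzen1', 'tz2', 'oo94-.']

The group in the pattern means `split` returns the separators' captures alongside the pieces.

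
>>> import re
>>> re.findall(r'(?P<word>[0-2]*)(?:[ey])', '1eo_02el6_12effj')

`findall` collects group 1 from each match (3 total).

['1', '02', '12']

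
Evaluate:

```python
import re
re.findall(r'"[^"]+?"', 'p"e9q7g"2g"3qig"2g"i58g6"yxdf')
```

Walking the string: at [1:8] → '"e9q7g"'; at [10:16] → '"3qig"'; at [18:25] → '"i58g6"'.
No capturing groups, so `findall` returns the 3 full match strings.

['"e9q7g"', '"3qig"', '"i58g6"']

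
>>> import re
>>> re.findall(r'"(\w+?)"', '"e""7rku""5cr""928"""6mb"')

['e', '7rku', '5cr', '928', '6mb']

One capturing group, so `findall` returns just the captured substring from each match — 5 in all.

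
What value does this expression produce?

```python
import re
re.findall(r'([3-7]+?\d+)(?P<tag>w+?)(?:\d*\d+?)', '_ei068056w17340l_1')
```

[('68056', 'w')]

Multiple groups make `findall` return tuples — one 2-tuple for the one match.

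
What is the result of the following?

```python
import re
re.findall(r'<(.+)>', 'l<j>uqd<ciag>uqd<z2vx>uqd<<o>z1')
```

['j>uqd<ciag>uqd<z2vx>uqd<<o']

Because there's exactly one group, `findall` drops the full match and keeps group 1 from the one hit.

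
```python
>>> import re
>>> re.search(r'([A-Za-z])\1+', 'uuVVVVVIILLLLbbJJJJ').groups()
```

`\1` is not a pattern — it's the concrete string captured by group 1, re-applied verbatim.
`re.search` tries every starting position until one works.
The match spans [0:2] → 'uu'.
Captured: group 1 = 'u'.

('u',)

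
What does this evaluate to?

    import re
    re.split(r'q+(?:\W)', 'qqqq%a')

The pattern matches one or more of a literal 'q'; then a non-word character (non-capturing group).
Splitting on the pattern gives 2 pieces.

['', 'a']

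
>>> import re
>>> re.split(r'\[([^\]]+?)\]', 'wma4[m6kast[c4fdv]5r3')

The group in the pattern means `split` returns the separators' captures alongside the pieces.

['wma4', 'm6kast[c4fdv', '5r3']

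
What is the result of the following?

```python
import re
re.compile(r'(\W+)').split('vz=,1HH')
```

['vz', '=,', '1HH']

The group in the pattern means `split` returns the separators' captures alongside the pieces.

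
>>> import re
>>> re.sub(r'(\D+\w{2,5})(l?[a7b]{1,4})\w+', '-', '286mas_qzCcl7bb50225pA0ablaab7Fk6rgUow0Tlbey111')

Pattern: one or more of a non-digit, then 2 to 5 of a word character (captured); then optionally the literal 'l', then 1 to 4 of one of [a7b] (captured); then one or more of a word character.
Matches: at [3:47] → 'mas_qzCcl7bb50225pA0ablaab7Fk6rgUow0Tlbey111'.
Every occurrence is swapped for '-'.

'286-'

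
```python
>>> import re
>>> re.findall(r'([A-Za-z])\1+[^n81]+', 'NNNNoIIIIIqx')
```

['N']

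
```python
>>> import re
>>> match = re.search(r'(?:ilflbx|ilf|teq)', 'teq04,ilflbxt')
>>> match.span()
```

The match spans [0:3] → 'teq'.

(0, 3)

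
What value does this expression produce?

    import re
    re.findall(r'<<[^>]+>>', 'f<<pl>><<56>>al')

Scanning left to right: at [1:7] → '<<pl>>'; at [7:13] → '<<56>>'.
No capturing groups, so `findall` returns the 2 full match strings.

['<<pl>>', '<<56>>']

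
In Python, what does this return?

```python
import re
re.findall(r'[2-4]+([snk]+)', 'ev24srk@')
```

['s']

`findall` collects group 1 from the one match (1 total).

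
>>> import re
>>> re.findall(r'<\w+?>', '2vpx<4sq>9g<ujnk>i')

['<4sq>', '<ujnk>']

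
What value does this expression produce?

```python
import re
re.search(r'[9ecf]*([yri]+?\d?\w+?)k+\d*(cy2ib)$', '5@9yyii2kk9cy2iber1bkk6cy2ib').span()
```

(2, 28)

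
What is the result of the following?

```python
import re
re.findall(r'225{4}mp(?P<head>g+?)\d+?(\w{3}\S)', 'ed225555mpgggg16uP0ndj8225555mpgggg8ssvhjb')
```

Because the quantifier is non-greedy, it stops expanding at the earliest point where the rest of the pattern can succeed.
With 2 capturing groups, `findall` returns a 2-tuple per match.

[('gggg', '6uP0'), ('gggg', 'ssvh')]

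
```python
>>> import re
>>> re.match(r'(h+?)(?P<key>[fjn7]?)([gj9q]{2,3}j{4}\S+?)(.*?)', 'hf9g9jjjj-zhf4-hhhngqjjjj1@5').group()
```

'hf9g9jjjj-'

This matches one or more of a literal 'h' (lazy) (captured); then optionally one of [fjn7] (captured as 'key'); then 2 to 3 of one of [gj9q], then exactly 4 of the literal 'j', then one or more of a non-whitespace character (lazy) (captured); then zero or more of any character (lazy) (captured).
With `match`, the pattern is implicitly anchored at the beginning.
The match spans [0:10] → 'hf9g9jjjj-'.
Captured: group 1 = 'h', group 2 = 'f', group 3 = '9g9jjjj-', group 4 = ''.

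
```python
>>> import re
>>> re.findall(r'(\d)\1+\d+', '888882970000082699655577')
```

`\1` has to match the exact text group 1 already captured.
Because there's exactly one group, `findall` drops the full match and keeps group 1 from the one hit.

['8']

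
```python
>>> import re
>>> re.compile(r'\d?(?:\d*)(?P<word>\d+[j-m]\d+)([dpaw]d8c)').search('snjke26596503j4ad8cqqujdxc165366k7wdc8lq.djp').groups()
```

('3j4', 'ad8c')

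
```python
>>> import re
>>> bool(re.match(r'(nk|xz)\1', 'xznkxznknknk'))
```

False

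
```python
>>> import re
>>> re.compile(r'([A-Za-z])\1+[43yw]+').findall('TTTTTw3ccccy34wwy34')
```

`\1` is not a pattern — it's the concrete string captured by group 1, re-applied verbatim.
One capturing group, so `findall` returns just the captured substring from each match — 2 in all.

['T', 'c']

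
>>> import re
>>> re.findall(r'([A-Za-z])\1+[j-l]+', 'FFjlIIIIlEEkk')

`\1` is not a pattern — it's the concrete string captured by group 1, re-applied verbatim.
Matches: at [0:4] match 'FFjl', group 1 = 'F'; at [4:9] match 'IIIIl', group 1 = 'I'; at [9:13] match 'EEkk', group 1 = 'E'.
With a single group, `findall` returns only what that group captured — 3 items.

['F', 'I', 'E']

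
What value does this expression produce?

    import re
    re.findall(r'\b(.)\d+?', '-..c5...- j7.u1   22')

['c', 'j', 'u', '2']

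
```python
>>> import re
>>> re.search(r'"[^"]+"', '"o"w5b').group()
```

'"o"'

The match spans [0:3] → '"o"'.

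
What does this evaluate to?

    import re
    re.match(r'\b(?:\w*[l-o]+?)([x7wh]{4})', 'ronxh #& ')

This matches a word boundary (`\b`, zero-width); then zero or more of a word character, then one or more of a character in [l-o] (lazy) (non-capturing group); then exactly 4 of one of [x7wh] (captured).
With `match`, the pattern is implicitly anchored at the beginning.
Here the string doesn't start with a match, so the call returns None.

None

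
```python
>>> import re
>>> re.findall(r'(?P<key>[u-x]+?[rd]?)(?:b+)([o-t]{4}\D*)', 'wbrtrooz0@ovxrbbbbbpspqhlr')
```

[('w', 'rtrooz'), ('vxr', 'pspqhlr')]

Pattern: one or more of a character in [u-x] (lazy), then optionally one of [rd] (captured as 'key'); then one or more of a literal 'b' (non-capturing group); then exactly 4 of a character in [o-t], then zero or more of a non-digit (captured).
Walking the string: at [0:8] match 'wbrtrooz', groups = ('w', 'rtrooz'); at [11:26] match 'vxrbbbbbpspqhlr', groups = ('vxr', 'pspqhlr').
Multiple groups make `findall` return tuples — one 2-tuple for each match.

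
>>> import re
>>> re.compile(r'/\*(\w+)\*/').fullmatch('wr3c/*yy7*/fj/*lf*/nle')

None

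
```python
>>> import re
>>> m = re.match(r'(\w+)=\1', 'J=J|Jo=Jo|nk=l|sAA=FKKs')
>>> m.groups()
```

('J',)

The match spans [0:3] → 'J=J'.
Captured: group 1 = 'J'.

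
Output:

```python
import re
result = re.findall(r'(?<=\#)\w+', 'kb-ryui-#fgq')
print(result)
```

The `(?=…)`/`(?<=…)` assertion just peeks at neighbouring text; it doesn't advance the match position.
Walking the string: at [9:12] → 'fgq'.
Since nothing is captured, `findall` lists the 1 matched substring directly.

['fgq']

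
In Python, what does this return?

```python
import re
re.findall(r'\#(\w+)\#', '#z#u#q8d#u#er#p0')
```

['z', 'q8d', 'er']

With a single group, `findall` returns only what that group captured — 3 items.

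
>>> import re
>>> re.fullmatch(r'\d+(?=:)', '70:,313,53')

The lookaround is zero-width — it requires the adjacent text to match without consuming it, so the asserted text isn't part of the match.
`re.fullmatch` requires the pattern to consume the entire string.
Here the string isn't matched end-to-end, so the call returns None.

None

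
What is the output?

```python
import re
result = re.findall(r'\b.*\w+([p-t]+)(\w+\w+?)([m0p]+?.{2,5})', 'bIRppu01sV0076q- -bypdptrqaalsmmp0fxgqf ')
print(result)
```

[('s', 'mmp', '0fxgqf')]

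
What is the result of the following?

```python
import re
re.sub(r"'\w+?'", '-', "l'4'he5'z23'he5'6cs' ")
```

'l-he5-he5- '

Matches: at [1:4] → "'4'"; at [7:12] → "'z23'"; at [15:20] → "'6cs'".
Every occurrence is swapped for '-'.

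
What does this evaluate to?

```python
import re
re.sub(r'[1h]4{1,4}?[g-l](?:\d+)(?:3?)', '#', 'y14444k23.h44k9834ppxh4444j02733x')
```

'y#.#ppx#x'

This matches one of [1h], then 1 to 4 of the literal '4' (lazy), then a character in [g-l]; then one or more of a digit (non-capturing group); then optionally a literal '3' (non-capturing group).
Matches: at [1:9] → '14444k23'; at [10:18] → 'h44k9834'; at [21:32] → 'h4444j02733'.
Every occurrence is swapped for '#'.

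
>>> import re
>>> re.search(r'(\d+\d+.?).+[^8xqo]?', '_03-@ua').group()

The pattern matches one or more of a digit, then one or more of a digit, then optionally any character (captured); then one or more of any character, then optionally any character except [8xqo].
The match spans [1:7] → '03-@ua'.

'03-@ua'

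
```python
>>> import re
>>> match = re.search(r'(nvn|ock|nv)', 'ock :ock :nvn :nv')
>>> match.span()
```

The match spans [0:3] → 'ock'.

(0, 3)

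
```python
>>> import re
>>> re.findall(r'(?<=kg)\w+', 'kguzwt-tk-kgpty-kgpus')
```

['uzwt', 'pty', 'pus']

The positive lookaround only admits positions where the adjacent text matches; those characters stay outside the span.
Walking the string: at [2:6] → 'uzwt'; at [12:15] → 'pty'; at [18:21] → 'pus'.
No capturing groups, so `findall` returns the 3 full match strings.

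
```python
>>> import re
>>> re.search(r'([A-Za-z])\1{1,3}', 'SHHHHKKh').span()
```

`\1` is not a pattern — it's the concrete string captured by group 1, re-applied verbatim.
The match spans [1:5] → 'HHHH'.

(1, 5)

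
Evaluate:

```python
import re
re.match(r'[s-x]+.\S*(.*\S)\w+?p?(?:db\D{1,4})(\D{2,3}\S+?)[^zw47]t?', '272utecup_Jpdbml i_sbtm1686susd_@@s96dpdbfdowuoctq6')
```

None

The pattern matches one or more of a character in [s-x], then any character, then zero or more of a non-whitespace character; then zero or more of any character, then a non-whitespace character (captured); then one or more of a word character (lazy), then optionally the literal 'p'; then the literal 'db', then 1 to 4 of a non-digit (non-capturing group); then 2 to 3 of a non-digit, then one or more of a non-whitespace character (lazy) (captured); then any character except [zw47], then optionally the literal 't'.
`re.match` only tries the pattern at the start of the string.
Here position 0 doesn't satisfy it, so the call returns None.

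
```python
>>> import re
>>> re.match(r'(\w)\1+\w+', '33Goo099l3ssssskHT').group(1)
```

The match spans [0:18] → '33Goo099l3ssssskHT'.
Captured: group 1 = '3'.

'3'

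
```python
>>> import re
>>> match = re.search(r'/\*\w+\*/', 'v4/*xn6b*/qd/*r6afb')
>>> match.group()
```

The match spans [2:10] → '/*xn6b*/'.

'/*xn6b*/'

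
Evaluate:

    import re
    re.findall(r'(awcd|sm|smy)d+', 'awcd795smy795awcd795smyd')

Because there's exactly one group, `findall` drops the full match and keeps group 1 from the one hit.

['smy']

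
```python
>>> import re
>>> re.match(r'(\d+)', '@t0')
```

The pattern matches one or more of a digit (captured).
`re.match` only tries the pattern at the start of the string.
Here the pattern fails at index 0, so the call returns None.

None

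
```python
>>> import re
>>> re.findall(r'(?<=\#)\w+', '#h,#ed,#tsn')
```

['h', 'ed', 'tsn']

The `(?=…)`/`(?<=…)` assertion just peeks at neighbouring text; it doesn't advance the match position.
Matches: at [1:2] → 'h'; at [4:6] → 'ed'; at [8:11] → 'tsn'.
No capturing groups, so `findall` returns the 3 full match strings.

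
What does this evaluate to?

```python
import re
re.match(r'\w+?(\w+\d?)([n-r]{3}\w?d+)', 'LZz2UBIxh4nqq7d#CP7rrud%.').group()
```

'LZz2UBIxh4nqq7d'

`re.match` won't scan ahead — the pattern has to work from the very first character.
The match spans [0:15] → 'LZz2UBIxh4nqq7d'.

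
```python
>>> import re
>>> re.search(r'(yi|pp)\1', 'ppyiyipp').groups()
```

('yi',)

`\1` is not a pattern — it's the concrete string captured by group 1, re-applied verbatim.
`re.search` scans for the first position where the pattern succeeds.
The match spans [2:6] → 'yiyi'.
Captured: group 1 = 'yi'.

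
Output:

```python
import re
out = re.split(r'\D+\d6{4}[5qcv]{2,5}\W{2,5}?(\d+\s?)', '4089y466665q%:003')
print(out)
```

['4089', '003', '']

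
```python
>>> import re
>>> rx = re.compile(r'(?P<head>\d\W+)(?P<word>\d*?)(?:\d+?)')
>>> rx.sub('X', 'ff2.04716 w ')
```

Pattern: a digit, then one or more of a non-word character (captured as 'head'); then zero or more of a digit (lazy) (captured as 'word'); then one or more of a digit (lazy) (non-capturing group).
Every occurrence is swapped for 'X'.

'ffX4716 w '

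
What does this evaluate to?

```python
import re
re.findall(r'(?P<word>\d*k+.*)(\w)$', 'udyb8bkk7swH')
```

[('kk7sw', 'H')]

This matches zero or more of a digit, then one or more of the literal 'k', then zero or more of any character (captured as 'word'); then a word character (captured); then anchored at the end.
2 groups means the one result is a tuple of 2 captured strings — 1 here.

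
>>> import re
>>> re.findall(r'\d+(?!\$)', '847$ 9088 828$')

The negative lookaround is zero-width — it rules out positions where the adjacent text would match, without consuming anything.
Matches: at [0:2] → '84'; at [5:9] → '9088'; at [10:12] → '82'.
No capturing groups, so `findall` returns the 3 full match strings.

['84', '9088', '82']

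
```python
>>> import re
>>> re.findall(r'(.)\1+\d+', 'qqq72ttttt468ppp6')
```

['q', 't', 'p']

`\1` has to match the exact text group 1 already captured.
One capturing group, so `findall` returns just the captured substring from each match — 3 in all.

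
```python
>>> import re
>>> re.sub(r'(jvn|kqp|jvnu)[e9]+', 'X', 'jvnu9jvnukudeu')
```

Matches: at [0:5] → 'jvnu9'.
`sub` substitutes 'X' at each match site.

'Xjvnukudeu'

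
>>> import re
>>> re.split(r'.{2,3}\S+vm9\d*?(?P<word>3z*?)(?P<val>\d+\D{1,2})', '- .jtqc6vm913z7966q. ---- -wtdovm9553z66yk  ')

This matches 2 to 3 of any character, then one or more of a non-whitespace character; then a literal 'v'; then the literal 'm9', then zero or more of a digit (lazy); then the literal '3', then zero or more of the literal 'z' (lazy) (captured as 'word'); then one or more of a digit, then 1 to 2 of a non-digit (captured as 'val').
Matches to split on: at [0:20] → '- .jtqc6vm913z7966q.'; at [23:42] → '-- -wtdovm9553z66yk'.
`re.split` interleaves the captured-group text with the surrounding fragments.

['', '3z', '7966q.', ' --', '3z', '66yk', '  ']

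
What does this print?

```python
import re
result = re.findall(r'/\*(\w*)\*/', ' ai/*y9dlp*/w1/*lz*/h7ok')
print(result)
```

['y9dlp', 'lz']

With a single group, `findall` returns only what that group captured — 2 items.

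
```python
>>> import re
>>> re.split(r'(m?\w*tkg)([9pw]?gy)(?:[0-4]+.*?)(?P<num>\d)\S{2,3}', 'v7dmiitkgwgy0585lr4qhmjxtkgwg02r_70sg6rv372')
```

['', 'v7dmiitkg', 'wgy', '5', 'r4qhmjxtkgwg02r_70sg6rv372']

The `?` after the quantifier makes it lazy — it takes as little as possible before letting the rest of the pattern try.
With a capturing group present, the delimiter's captured portion is kept in the result list.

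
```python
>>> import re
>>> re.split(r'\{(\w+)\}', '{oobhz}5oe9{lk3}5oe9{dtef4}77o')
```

Matches to split on: at [0:7] → '{oobhz}'; at [11:16] → '{lk3}'; at [20:27] → '{dtef4}'.
With a capturing group present, the delimiter's captured portion is kept in the result list.

['', 'oobhz', '5oe9', 'lk3', '5oe9', 'dtef4', '77o']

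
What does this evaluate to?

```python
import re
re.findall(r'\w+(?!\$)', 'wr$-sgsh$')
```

['w', 'sgs']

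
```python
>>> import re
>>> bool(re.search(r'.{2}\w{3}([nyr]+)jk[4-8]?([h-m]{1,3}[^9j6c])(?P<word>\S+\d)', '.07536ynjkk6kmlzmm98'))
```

The pattern matches exactly 2 of any character, then exactly 3 of a word character; then one or more of one of [nyr] (captured); then the literal 'jk', then optionally a character in [4-8]; then 1 to 3 of a character in [h-m], then any character except [9j6c] (captured); then one or more of a non-whitespace character, then a digit (captured as 'word').
Unlike `match`, `search` isn't anchored — it looks for the pattern anywhere in the string.
Here nothing in the string fits, so the call returns None, and `bool(None)` is False.

False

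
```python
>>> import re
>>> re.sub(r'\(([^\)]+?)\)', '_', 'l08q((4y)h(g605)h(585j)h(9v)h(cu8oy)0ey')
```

Matches: at [4:9] → '((4y)'; at [10:16] → '(g605)'; at [17:23] → '(585j)'; at [24:28] → '(9v)'; at [29:36] → '(cu8oy)'.
Each match is replaced by '_'.

'l08q_h_h_h_h_0ey'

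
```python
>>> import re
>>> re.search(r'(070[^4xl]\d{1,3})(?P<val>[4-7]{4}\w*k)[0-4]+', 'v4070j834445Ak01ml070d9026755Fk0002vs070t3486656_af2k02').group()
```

This matches the literal '070', then any character except [4xl], then 1 to 3 of a digit (captured); then exactly 4 of a character in [4-7], then zero or more of a word character, then the literal 'k' (captured as 'val'); then one or more of a character in [0-4].
`re.search` tries every starting position until one works.
The match spans [2:55] → '070j834445Ak01ml070d9026755Fk0002vs070t3486656_af2k02'.
Captured: group 1 = '070j83', group 2 = '4445Ak01ml070d9026755Fk0002vs070t3486656_af2k'.

'070j834445Ak01ml070d9026755Fk0002vs070t3486656_af2k02'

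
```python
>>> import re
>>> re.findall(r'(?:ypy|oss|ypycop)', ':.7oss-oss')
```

No capturing groups, so `findall` returns the 2 full match strings.

['oss', 'oss']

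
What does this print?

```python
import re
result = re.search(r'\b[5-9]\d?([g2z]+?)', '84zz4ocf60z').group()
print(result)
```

84z

With the lazy modifier that quantifier settles for the fewest repetitions that let the rest of the pattern succeed (the atoms after it are unaffected and can still be greedy).
The match spans [0:3] → '84z'.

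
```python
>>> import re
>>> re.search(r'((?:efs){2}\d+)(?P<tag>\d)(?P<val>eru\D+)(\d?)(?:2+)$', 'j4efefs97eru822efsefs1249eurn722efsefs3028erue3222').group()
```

'efsefs3028erue3222'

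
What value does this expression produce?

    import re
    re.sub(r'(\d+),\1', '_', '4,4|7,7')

'_|_'

A backreference is literal: `\1` must see the identical characters the first group matched.
`sub` substitutes '_' at each match site.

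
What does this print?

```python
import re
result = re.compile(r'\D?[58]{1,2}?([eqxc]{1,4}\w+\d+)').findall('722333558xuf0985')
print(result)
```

This matches optionally a non-digit, then 1 to 2 of one of [58] (lazy); then 1 to 4 of one of [eqxc], then one or more of a word character, then one or more of a digit (captured).
Walking the string: at [7:16] match '58xuf0985', group 1 = 'xuf0985'.
`findall` collects group 1 from the one match (1 total).

['xuf0985']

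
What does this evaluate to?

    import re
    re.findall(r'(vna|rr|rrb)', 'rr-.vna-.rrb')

Alternation isn't longest-match — the leftmost alternative that fits at this position is chosen.
Walking the string: at [0:2] match 'rr', group 1 = 'rr'; at [4:7] match 'vna', group 1 = 'vna'; at [9:11] match 'rr', group 1 = 'rr'.
Because there's exactly one group, `findall` drops the full match and keeps group 1 from each hit.

['rr', 'vna', 'rr']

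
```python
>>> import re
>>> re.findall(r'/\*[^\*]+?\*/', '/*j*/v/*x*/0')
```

['/*j*/', '/*x*/']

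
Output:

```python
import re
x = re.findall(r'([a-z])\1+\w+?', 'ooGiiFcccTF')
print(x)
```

['o', 'i', 'c']

The backreference `\1` re-matches whatever the first group consumed, character for character.
Matches: at [0:3] match 'ooG', group 1 = 'o'; at [3:6] match 'iiF', group 1 = 'i'; at [6:10] match 'cccT', group 1 = 'c'.
With a single group, `findall` returns only what that group captured — 3 items.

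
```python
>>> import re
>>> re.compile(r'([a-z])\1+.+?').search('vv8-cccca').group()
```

The backreference `\1` re-matches whatever the first group consumed, character for character.
The match spans [0:3] → 'vv8'.

'vv8'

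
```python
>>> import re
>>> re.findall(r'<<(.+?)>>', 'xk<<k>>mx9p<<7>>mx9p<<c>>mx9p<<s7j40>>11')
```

Walking the string: at [2:7] match '<<k>>', group 1 = 'k'; at [11:16] match '<<7>>', group 1 = '7'; at [20:25] match '<<c>>', group 1 = 'c'; at [29:38] match '<<s7j40>>', group 1 = 's7j40'.
One capturing group, so `findall` returns just the captured substring from each match — 4 in all.

['k', '7', 'c', 's7j40']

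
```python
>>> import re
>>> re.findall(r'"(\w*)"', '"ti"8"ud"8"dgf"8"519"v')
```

['ti', 'ud', 'dgf', '519']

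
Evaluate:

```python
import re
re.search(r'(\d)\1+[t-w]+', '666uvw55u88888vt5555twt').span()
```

(0, 6)

After group 1 captures some text, `\1` only succeeds where that same text appears again.
The match spans [0:6] → '666uvw'.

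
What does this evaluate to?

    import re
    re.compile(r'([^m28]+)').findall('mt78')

This matches one or more of any character except [m28] (captured).
With a single group, `findall` returns only what that group captured — 1 item.

['t7']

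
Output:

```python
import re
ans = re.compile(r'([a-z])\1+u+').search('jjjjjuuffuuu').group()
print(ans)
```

jjjjjuu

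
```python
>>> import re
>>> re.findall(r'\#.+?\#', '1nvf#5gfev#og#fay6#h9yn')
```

['#5gfev#', '#fay6#']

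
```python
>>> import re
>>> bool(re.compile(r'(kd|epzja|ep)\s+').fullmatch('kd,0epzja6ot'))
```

False

`fullmatch` succeeds only if the pattern covers the string from start to end.
Here there's no way to consume every character, so the call returns None, and `bool(None)` is False.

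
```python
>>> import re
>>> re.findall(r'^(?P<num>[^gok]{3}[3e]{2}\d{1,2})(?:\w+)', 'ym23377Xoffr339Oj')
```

Pattern: anchored at the start of the string; then exactly 3 of any character except [gok], then exactly 2 of one of [3e], then 1 to 2 of a digit (captured as 'num'); then one or more of a word character (non-capturing group).
Matches: at [0:17] match 'ym23377Xoffr339Oj', group 1 = 'ym23377'.
Because there's exactly one group, `findall` drops the full match and keeps group 1 from the one hit.

['ym23377']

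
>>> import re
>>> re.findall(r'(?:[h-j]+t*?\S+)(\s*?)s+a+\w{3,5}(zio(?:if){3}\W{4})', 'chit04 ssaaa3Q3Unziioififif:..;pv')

[]

This matches one or more of a character in [h-j], then zero or more of a literal 't' (lazy), then one or more of a non-whitespace character (non-capturing group); then zero or more of whitespace (lazy) (captured); then one or more of a literal 's', then one or more of the literal 'a', then 3 to 5 of a word character; then the literal 'zio', then the literal 'if' repeated 3 times, then exactly 4 of a non-word character (captured).
Multiple groups make `findall` return tuples — one 2-tuple for each match.
Nothing in the string satisfies the pattern, so the list is empty.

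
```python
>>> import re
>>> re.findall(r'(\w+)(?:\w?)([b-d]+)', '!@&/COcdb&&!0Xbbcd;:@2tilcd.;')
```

The pattern matches one or more of a word character (captured); then optionally a word character (non-capturing group); then one or more of a character in [b-d] (captured).
Walking the string: at [4:9] match 'COcdb', groups = ('COcd', 'b'); at [12:18] match '0Xbbcd', groups = ('0Xbbc', 'd'); at [21:27] match '2tilcd', groups = ('2tilc', 'd').
2 groups means each result is a tuple of 2 captured strings — 3 here.

[('COcd', 'b'), ('0Xbbc', 'd'), ('2tilc', 'd')]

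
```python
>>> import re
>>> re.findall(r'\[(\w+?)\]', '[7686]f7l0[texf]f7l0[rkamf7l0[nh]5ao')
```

Matches: at [0:6] match '[7686]', group 1 = '7686'; at [10:16] match '[texf]', group 1 = 'texf'; at [29:33] match '[nh]', group 1 = 'nh'.
With a single group, `findall` returns only what that group captured — 3 items.

['7686', 'texf', 'nh']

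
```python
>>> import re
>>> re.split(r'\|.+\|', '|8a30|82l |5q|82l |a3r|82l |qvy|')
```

Matches to split on: at [0:32] → '|8a30|82l |5q|82l |a3r|82l |qvy|'.
Each match becomes a cut point; 2 segments remain.

['', '']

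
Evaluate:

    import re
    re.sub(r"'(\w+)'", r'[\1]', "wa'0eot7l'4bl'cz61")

"wa[0eot7l]4bl'cz61"

Matches: at [2:10] → "'0eot7l'".
The replacement refers to a captured group, so each match is rewritten using its own captured text.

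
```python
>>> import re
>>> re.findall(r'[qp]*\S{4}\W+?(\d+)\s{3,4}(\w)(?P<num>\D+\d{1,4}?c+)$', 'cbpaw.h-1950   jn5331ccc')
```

Pattern: zero or more of one of [qp], then exactly 4 of a non-whitespace character, then one or more of a non-word character (lazy); then one or more of a digit (captured); then 3 to 4 of whitespace; then a word character (captured); then one or more of a non-digit, then 1 to 4 of a digit (lazy), then one or more of the literal 'c' (captured as 'num'); then anchored at the end.
Multiple groups make `findall` return tuples — one 3-tuple for the one match.

[('1950', 'j', 'n5331ccc')]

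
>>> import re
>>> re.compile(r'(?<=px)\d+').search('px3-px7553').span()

The positive lookaround only admits positions where the adjacent text matches; those characters stay outside the span.
`search` walks the string left to right and returns the first match it finds.
The match spans [2:3] → '3'.

(2, 3)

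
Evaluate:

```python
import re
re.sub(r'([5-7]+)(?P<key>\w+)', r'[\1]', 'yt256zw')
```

Pattern: one or more of a character in [5-7] (captured); then one or more of a word character (captured as 'key').
Matches: at [3:7] → '56zw'.
The replacement refers to a captured group, so each match is rewritten using its own captured text.

'yt2[56]'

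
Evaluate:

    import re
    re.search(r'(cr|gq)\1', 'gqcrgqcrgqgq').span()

(8, 12)

`\1` has to match the exact text group 1 already captured.
`search` walks the string left to right and returns the first match it finds.
The match spans [8:12] → 'gqgq'.
Captured: group 1 = 'gq'.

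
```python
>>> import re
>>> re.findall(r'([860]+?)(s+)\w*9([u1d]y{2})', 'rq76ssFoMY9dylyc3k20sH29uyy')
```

[('6', 'ss', 'uyy')]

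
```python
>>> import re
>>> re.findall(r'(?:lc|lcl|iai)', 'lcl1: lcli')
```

['lc', 'lc']

Alternation tries branches left to right and keeps the first one that lets the overall match succeed at that position.
Matches: at [0:2] → 'lc'; at [6:8] → 'lc'.
`findall` yields the raw match text (2 of them) because the pattern has no groups.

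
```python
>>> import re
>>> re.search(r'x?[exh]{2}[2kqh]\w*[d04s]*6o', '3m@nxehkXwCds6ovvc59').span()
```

The pattern matches optionally a literal 'x', then exactly 2 of one of [exh], then one of [2kqh]; then zero or more of a word character, then zero or more of one of [d04s], then the literal '6o'.
Unlike `match`, `search` isn't anchored — it looks for the pattern anywhere in the string.
The match spans [4:15] → 'xehkXwCds6o'.

(4, 15)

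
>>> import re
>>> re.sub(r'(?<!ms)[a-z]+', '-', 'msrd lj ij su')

'- - - -'

The negative lookahead/lookbehind blocks any match where the forbidden context is present.
Every occurrence is swapped for '-'.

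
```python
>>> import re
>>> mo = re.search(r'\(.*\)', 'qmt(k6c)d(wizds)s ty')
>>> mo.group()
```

The match spans [3:16] → '(k6c)d(wizds)'.

'(k6c)d(wizds)'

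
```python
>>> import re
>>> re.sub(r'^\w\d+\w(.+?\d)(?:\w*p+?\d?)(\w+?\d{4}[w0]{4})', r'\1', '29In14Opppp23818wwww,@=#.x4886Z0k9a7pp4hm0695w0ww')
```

'n1,@=#.x4886Z0k9a7pp4hm0695w0ww'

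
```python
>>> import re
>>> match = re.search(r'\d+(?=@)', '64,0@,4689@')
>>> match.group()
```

'0'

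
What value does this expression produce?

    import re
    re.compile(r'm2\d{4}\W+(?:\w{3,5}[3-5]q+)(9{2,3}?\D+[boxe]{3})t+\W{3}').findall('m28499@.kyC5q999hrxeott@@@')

Pattern: the literal 'm2', then exactly 4 of a digit, then one or more of a non-word character; then 3 to 5 of a word character, then a character in [3-5], then one or more of the literal 'q' (non-capturing group); then 2 to 3 of a literal '9' (lazy), then one or more of a non-digit, then exactly 3 of one of [boxe] (captured); then one or more of the literal 't', then exactly 3 of a non-word character.
Walking the string: at [0:26] match 'm28499@.kyC5q999hrxeott@@@', group 1 = '999hrxeo'.
With a single group, `findall` returns only what that group captured — 1 item.

['999hrxeo']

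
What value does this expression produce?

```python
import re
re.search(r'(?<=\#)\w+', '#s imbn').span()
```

(1, 2)

The `(?=…)`/`(?<=…)` assertion just peeks at neighbouring text; it doesn't advance the match position.
Unlike `match`, `search` isn't anchored — it looks for the pattern anywhere in the string.
The match spans [1:2] → 's'.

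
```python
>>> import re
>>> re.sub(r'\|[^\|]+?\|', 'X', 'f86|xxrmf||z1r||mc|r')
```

'f86XXXr'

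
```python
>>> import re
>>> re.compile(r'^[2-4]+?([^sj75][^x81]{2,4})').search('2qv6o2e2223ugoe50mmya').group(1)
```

'qv6o2'

The match spans [0:6] → '2qv6o2'.
Captured: group 1 = 'qv6o2'.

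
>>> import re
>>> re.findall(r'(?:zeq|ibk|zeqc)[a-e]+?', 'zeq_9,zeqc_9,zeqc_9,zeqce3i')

['zeqc', 'zeqc', 'zeqc']

Branches in `(...|...)` are attempted left-to-right; the first branch that allows the whole pattern to succeed is taken.
Matches: at [6:10] → 'zeqc'; at [13:17] → 'zeqc'; at [20:24] → 'zeqc'.
Since nothing is captured, `findall` lists the 3 matched substrings directly.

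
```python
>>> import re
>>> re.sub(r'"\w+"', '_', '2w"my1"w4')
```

'2w_w4'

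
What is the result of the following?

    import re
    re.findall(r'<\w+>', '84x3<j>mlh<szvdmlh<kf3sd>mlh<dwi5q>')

`findall` yields the raw match text (3 of them) because the pattern has no groups.

['<j>', '<kf3sd>', '<dwi5q>']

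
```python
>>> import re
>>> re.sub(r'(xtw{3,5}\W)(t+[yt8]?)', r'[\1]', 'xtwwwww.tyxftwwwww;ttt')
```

'[xtwwwww.]xftwwwww;ttt'

The replacement refers to a captured group, so each match is rewritten using its own captured text.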